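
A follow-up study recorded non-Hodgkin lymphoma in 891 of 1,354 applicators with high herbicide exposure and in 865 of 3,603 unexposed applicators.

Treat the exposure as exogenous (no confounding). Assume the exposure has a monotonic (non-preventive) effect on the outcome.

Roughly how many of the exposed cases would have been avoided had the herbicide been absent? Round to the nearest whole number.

p₁ = P(outcome | exposed) = 891/1354 = 0.65805
p₀ = P(outcome | unexposed) = 865/3603 = 0.24008
PN = (p₁ − p₀)/p₁ = (0.65805 − 0.24008) / 0.65805 ≈ 0.63517.
Attributable cases ≈ PN × (exposed cases) = 0.63517 × 891 ≈ 565.93.

about 566 cases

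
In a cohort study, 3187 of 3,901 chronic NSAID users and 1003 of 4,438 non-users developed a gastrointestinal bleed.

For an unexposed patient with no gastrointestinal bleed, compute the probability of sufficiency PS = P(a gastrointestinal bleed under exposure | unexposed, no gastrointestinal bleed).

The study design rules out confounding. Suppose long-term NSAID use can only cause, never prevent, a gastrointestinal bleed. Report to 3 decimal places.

p₁ = P(outcome | exposed) = 3187/3901 = 0.81697
p₀ = P(outcome | unexposed) = 1003/4438 = 0.226
Under exogeneity and monotonicity, PS = (p₁ − p₀) / (1 − p₀).
PS = (0.81697 − 0.226) / (1 − 0.226) = 0.59097 / 0.774 ≈ 0.7635

PS ≈ 0.764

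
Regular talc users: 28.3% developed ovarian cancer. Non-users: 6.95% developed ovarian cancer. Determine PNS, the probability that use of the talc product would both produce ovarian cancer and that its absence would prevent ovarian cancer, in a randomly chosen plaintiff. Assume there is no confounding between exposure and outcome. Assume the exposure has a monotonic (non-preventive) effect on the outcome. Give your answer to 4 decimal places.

p₁ = 0.283, p₀ = 0.0695.
Under exogeneity and monotonicity, PNS = p₁ − p₀.
PNS = 0.283 − 0.0695 = 0.2135

PNS ≈ 0.2135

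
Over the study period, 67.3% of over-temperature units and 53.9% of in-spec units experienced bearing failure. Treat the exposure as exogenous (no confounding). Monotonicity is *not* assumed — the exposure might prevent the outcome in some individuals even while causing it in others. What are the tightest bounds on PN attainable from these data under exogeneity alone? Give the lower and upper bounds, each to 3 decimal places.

p₁ = 0.673, p₀ = 0.539.
Under exogeneity alone the bounds on PN are max{0,(p₁−p₀)/p₁} ≤ PN ≤ min{1,(1−p₀)/p₁}.
  lower = (p₁ − p₀)/p₁ = 0.134 / 0.673 ≈ 0.1991
  upper = min{1, (1 − p₀)/p₁} = 0.461 / 0.673 ≈ 0.6850

0.199 ≤ PN ≤ 0.685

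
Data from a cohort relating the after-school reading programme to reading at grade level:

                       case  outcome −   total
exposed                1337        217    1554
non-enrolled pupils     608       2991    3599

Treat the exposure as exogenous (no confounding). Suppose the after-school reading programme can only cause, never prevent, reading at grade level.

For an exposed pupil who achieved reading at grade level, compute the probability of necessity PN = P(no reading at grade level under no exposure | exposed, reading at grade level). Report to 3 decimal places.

PN ≈ 0.804

p₁ = P(outcome | exposed) = 1337/1554 = 0.86036
p₀ = P(outcome | unexposed) = 608/3599 = 0.16894
Under exogeneity and monotonicity, PN = (p₁ − p₀)/p₁.
PN = (0.86036 − 0.16894) / 0.86036 ≈ 0.8036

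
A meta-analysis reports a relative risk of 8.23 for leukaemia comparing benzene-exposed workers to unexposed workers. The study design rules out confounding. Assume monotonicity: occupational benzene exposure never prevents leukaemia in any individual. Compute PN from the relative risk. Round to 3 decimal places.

Under exogeneity and monotonicity, PN = (RR − 1) / RR = 1 − 1/RR.
PN = (8.23 − 1) / 8.23 = 7.23 / 8.23 ≈ 0.8785

PN ≈ 0.878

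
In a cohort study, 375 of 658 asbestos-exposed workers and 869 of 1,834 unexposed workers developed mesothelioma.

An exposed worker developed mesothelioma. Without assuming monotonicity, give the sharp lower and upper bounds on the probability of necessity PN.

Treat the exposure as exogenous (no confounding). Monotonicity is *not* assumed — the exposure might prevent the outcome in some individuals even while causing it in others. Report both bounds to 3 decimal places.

0.169 ≤ PN ≤ 0.923

p₁ = P(outcome | exposed) = 375/658 = 0.56991
p₀ = P(outcome | unexposed) = 869/1834 = 0.47383
Under exogeneity alone the bounds on PN are max{0,(p₁−p₀)/p₁} ≤ PN ≤ min{1,(1−p₀)/p₁}.
  lower = (p₁ − p₀)/p₁ = 0.096081 / 0.56991 ≈ 0.1686
  upper = min{1, (1 − p₀)/p₁} = 0.52617 / 0.56991 ≈ 0.9233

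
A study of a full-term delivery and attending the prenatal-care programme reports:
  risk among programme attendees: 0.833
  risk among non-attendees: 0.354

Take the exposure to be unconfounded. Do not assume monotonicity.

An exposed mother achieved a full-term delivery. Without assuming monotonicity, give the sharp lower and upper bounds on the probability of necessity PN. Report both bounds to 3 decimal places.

Let p₁ = 0.833, p₀ = 0.354.
Under exogeneity alone the bounds on PN are max{0,(p₁−p₀)/p₁} ≤ PN ≤ min{1,(1−p₀)/p₁}.
  lower = (p₁ − p₀)/p₁ = 0.479 / 0.833 ≈ 0.5750
  upper = min{1, (1 − p₀)/p₁} = 0.646 / 0.833 ≈ 0.7755

0.575 ≤ PN ≤ 0.776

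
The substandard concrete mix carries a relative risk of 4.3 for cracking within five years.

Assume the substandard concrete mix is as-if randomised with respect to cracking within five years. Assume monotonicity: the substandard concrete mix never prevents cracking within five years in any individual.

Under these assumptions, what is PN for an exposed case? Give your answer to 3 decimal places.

Under exogeneity and monotonicity, PN = (RR − 1) / RR = 1 − 1/RR.
PN = (4.3 − 1) / 4.3 = 3.3 / 4.3 ≈ 0.7674

PN ≈ 0.767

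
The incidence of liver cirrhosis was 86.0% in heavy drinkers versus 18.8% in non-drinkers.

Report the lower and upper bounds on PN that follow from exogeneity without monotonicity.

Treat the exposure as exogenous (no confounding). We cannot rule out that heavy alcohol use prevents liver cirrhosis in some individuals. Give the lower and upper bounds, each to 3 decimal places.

p₁ = 0.86, p₀ = 0.188.
Under exogeneity alone the bounds on PN are max{0,(p₁−p₀)/p₁} ≤ PN ≤ min{1,(1−p₀)/p₁}.
  lower = (p₁ − p₀)/p₁ = 0.672 / 0.86 ≈ 0.7814
  upper = min{1, (1 − p₀)/p₁} = 0.812 / 0.86 ≈ 0.9442

0.781 ≤ PN ≤ 0.944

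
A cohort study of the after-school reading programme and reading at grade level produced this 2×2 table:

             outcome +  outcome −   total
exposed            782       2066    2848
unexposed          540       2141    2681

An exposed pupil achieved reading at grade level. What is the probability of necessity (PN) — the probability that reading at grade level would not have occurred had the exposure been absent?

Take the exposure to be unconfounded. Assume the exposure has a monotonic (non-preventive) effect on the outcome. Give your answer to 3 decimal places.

p₁ = P(outcome | exposed) = 782/2848 = 0.27458
p₀ = P(outcome | unexposed) = 540/2681 = 0.20142
Under exogeneity and monotonicity, PN = (p₁ − p₀)/p₁.
PN = (0.27458 − 0.20142) / 0.27458 ≈ 0.2664

PN ≈ 0.266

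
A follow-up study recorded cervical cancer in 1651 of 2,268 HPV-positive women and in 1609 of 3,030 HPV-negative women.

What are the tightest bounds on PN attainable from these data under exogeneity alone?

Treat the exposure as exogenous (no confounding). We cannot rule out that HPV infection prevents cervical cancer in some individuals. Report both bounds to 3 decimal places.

0.271 ≤ PN ≤ 0.644

p₁ = P(outcome | exposed) = 1651/2268 = 0.72795
p₀ = P(outcome | unexposed) = 1609/3030 = 0.53102
Under exogeneity alone the bounds on PN are max{0,(p₁−p₀)/p₁} ≤ PN ≤ min{1,(1−p₀)/p₁}.
  lower = (p₁ − p₀)/p₁ = 0.19693 / 0.72795 ≈ 0.2705
  upper = min{1, (1 − p₀)/p₁} = 0.46898 / 0.72795 ≈ 0.6442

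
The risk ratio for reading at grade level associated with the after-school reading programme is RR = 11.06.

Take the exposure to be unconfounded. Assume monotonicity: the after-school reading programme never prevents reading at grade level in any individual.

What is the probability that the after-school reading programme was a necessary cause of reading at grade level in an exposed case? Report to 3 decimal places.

Under exogeneity and monotonicity, PN = (RR − 1) / RR = 1 − 1/RR.
PN = (11.06 − 1) / 11.06 = 10.06 / 11.06 ≈ 0.9096

PN ≈ 0.910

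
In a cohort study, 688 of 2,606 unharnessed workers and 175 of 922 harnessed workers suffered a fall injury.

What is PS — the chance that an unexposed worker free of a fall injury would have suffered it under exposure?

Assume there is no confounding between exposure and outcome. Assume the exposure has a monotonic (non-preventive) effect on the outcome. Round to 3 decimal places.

p₁ = P(outcome | exposed) = 688/2606 = 0.26401
p₀ = P(outcome | unexposed) = 175/922 = 0.1898
Under exogeneity and monotonicity, PS = (p₁ − p₀) / (1 − p₀).
PS = (0.26401 − 0.1898) / (1 − 0.1898) = 0.074201 / 0.8102 ≈ 0.0916

PS ≈ 0.092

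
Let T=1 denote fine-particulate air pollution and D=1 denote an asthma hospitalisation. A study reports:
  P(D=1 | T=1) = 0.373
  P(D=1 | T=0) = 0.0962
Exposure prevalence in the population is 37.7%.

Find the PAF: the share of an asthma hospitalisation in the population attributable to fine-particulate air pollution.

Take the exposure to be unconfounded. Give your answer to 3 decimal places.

Let p₁ = 0.373, p₀ = 0.0962.
Overall risk P(Y=1) = π·p₁ + (1−π)·p₀ = 0.377×0.373 + 0.623×0.0962 = 0.20055.
Under exogeneity, PAF = [P(Y=1) − p₀] / P(Y=1).
PAF = (0.20055 − 0.0962) / 0.20055 ≈ 0.5203

PAF ≈ 0.520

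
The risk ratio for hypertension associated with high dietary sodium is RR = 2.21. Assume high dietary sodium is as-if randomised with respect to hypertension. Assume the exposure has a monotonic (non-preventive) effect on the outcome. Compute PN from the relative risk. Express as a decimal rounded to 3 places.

PN ≈ 0.548

Under exogeneity and monotonicity, PN = (RR − 1) / RR = 1 − 1/RR.
PN = (2.21 − 1) / 2.21 = 1.21 / 2.21 ≈ 0.5475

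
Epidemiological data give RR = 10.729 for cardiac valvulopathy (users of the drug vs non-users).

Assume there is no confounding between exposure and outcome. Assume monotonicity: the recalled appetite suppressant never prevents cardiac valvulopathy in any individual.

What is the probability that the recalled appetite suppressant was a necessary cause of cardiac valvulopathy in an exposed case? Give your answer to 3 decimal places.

PN ≈ 0.907

Under exogeneity and monotonicity, PN = (RR − 1) / RR = 1 − 1/RR.
PN = (10.729 − 1) / 10.729 = 9.729 / 10.729 ≈ 0.9068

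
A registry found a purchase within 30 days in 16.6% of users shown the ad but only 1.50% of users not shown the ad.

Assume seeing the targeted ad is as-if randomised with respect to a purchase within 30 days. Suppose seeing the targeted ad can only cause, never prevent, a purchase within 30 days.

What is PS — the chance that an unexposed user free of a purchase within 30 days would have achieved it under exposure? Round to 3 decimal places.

p₁ = 0.166, p₀ = 0.015.
Under exogeneity and monotonicity, PS = (p₁ − p₀) / (1 − p₀).
PS = (0.166 − 0.015) / (1 − 0.015) = 0.151 / 0.985 ≈ 0.1533

PS ≈ 0.153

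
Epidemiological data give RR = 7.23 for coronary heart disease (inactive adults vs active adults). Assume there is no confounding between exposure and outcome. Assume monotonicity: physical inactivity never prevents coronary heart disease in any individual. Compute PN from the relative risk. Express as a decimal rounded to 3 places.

Under exogeneity and monotonicity, PN = (RR − 1) / RR = 1 − 1/RR.
PN = (7.23 − 1) / 7.23 = 6.23 / 7.23 ≈ 0.8617

PN ≈ 0.862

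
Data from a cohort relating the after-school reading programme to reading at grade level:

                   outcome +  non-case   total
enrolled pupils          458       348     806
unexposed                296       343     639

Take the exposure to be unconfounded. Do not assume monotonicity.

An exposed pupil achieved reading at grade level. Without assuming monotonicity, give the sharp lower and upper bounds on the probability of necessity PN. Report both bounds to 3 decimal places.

0.185 ≤ PN ≤ 0.945

p₁ = P(outcome | exposed) = 458/806 = 0.56824
p₀ = P(outcome | unexposed) = 296/639 = 0.46322
Under exogeneity alone the bounds on PN are max{0,(p₁−p₀)/p₁} ≤ PN ≤ min{1,(1−p₀)/p₁}.
  lower = (p₁ − p₀)/p₁ = 0.10501 / 0.56824 ≈ 0.1848
  upper = min{1, (1 − p₀)/p₁} = 0.53678 / 0.56824 ≈ 0.9446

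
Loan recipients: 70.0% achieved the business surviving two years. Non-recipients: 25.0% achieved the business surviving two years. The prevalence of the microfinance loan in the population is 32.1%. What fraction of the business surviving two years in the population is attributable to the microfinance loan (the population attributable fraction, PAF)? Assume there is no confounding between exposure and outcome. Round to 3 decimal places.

p₁ = 0.7, p₀ = 0.25.
Overall risk P(Y=1) = π·p₁ + (1−π)·p₀ = 0.321×0.7 + 0.679×0.25 = 0.39445.
Under exogeneity, PAF = [P(Y=1) − p₀] / P(Y=1).
PAF = (0.39445 − 0.25) / 0.39445 ≈ 0.3662

PAF ≈ 0.366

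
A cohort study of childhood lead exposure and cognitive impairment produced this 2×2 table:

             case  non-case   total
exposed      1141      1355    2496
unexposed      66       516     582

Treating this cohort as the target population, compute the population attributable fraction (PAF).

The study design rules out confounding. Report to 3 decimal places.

PAF ≈ 0.711

p₁ = P(outcome | exposed) = 1141/2496 = 0.45713
p₀ = P(outcome | unexposed) = 66/582 = 0.1134
Exposure prevalence π = 2496/3078 = 0.81092; overall risk P(Y=1) = 0.39214.
Under exogeneity, PAF = [P(Y=1) − p₀]/P(Y=1).
PAF = (0.39214 − 0.1134) / 0.39214 ≈ 0.7108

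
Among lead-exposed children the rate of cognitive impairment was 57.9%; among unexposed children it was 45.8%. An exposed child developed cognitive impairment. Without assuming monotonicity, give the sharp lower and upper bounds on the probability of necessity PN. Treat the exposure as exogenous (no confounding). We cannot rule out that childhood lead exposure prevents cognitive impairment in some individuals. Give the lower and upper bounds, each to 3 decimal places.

p₁ = 0.579, p₀ = 0.458.
Under exogeneity alone the bounds on PN are max{0,(p₁−p₀)/p₁} ≤ PN ≤ min{1,(1−p₀)/p₁}.
  lower = (p₁ − p₀)/p₁ = 0.121 / 0.579 ≈ 0.2090
  upper = min{1, (1 − p₀)/p₁} = 0.542 / 0.579 ≈ 0.9361

0.209 ≤ PN ≤ 0.936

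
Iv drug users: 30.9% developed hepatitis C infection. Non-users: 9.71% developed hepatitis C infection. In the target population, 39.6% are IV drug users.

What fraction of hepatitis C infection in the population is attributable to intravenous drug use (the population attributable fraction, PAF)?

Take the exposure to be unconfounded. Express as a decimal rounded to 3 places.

p₁ = 0.309, p₀ = 0.0971.
Overall risk P(Y=1) = π·p₁ + (1−π)·p₀ = 0.396×0.309 + 0.604×0.0971 = 0.18101.
Under exogeneity, PAF = [P(Y=1) − p₀] / P(Y=1).
PAF = (0.18101 − 0.0971) / 0.18101 ≈ 0.4636

PAF ≈ 0.464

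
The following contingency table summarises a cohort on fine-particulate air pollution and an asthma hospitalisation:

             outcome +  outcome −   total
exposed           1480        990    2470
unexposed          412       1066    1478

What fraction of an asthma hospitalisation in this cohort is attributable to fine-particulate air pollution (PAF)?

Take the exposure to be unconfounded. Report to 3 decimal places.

p₁ = P(outcome | exposed) = 1480/2470 = 0.59919
p₀ = P(outcome | unexposed) = 412/1478 = 0.27876
Exposure prevalence π = 2470/3948 = 0.62563; overall risk P(Y=1) = 0.47923.
Under exogeneity, PAF = [P(Y=1) − p₀]/P(Y=1).
PAF = (0.47923 − 0.27876) / 0.47923 ≈ 0.4183

PAF ≈ 0.418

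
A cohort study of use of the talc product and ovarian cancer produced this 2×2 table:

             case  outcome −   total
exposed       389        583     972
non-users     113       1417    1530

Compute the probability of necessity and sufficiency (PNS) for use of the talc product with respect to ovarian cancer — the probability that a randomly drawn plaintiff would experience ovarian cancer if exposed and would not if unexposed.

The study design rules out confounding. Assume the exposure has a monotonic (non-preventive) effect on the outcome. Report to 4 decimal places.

PNS ≈ 0.3263

p₁ = P(outcome | exposed) = 389/972 = 0.40021
p₀ = P(outcome | unexposed) = 113/1530 = 0.073856
Under exogeneity and monotonicity, PNS = p₁ − p₀.
PNS = 0.40021 − 0.073856 = 0.32635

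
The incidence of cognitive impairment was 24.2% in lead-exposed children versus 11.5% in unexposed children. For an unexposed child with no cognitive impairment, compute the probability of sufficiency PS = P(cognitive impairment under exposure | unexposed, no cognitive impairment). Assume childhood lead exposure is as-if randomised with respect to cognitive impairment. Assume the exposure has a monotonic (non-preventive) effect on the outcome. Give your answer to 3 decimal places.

p₁ = 0.242, p₀ = 0.115.
Under exogeneity and monotonicity, PS = (p₁ − p₀) / (1 − p₀).
PS = (0.242 − 0.115) / (1 − 0.115) = 0.127 / 0.885 ≈ 0.1435

PS ≈ 0.144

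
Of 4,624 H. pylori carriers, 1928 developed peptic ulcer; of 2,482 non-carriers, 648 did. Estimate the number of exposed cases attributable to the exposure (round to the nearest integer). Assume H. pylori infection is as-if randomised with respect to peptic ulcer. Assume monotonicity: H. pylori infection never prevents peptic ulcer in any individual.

p₁ = P(outcome | exposed) = 1928/4624 = 0.41696
p₀ = P(outcome | unexposed) = 648/2482 = 0.26108
PN = (p₁ − p₀)/p₁ = (0.41696 − 0.26108) / 0.41696 ≈ 0.37384.
Attributable cases ≈ PN × (exposed cases) = 0.37384 × 1928 ≈ 720.77.

about 721 cases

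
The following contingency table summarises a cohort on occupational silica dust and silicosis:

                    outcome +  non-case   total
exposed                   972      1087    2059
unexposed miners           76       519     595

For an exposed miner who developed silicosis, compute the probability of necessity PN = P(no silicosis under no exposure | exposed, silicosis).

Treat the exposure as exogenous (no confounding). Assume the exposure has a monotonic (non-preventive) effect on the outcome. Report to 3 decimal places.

p₁ = P(outcome | exposed) = 972/2059 = 0.47207
p₀ = P(outcome | unexposed) = 76/595 = 0.12773
Under exogeneity and monotonicity, PN = (p₁ − p₀) / p₁.
PN = (0.47207 − 0.12773) / 0.47207 = 0.34434 / 0.47207 ≈ 0.7294

PN ≈ 0.729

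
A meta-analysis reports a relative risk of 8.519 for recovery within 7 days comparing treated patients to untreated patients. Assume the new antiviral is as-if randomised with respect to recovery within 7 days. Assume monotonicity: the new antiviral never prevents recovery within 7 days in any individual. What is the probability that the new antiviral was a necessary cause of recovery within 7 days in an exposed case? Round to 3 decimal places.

PN ≈ 0.883

Under exogeneity and monotonicity, PN = (RR − 1) / RR = 1 − 1/RR.
PN = (8.519 − 1) / 8.519 = 7.519 / 8.519 ≈ 0.8826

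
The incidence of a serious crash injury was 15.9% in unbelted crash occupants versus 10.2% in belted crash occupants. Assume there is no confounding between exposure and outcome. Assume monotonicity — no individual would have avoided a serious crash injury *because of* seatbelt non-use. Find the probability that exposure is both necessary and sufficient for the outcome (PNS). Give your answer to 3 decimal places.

p₁ = 0.159, p₀ = 0.102.
Under exogeneity and monotonicity, PNS = p₁ − p₀.
PNS = 0.159 − 0.102 = 0.057

PNS ≈ 0.057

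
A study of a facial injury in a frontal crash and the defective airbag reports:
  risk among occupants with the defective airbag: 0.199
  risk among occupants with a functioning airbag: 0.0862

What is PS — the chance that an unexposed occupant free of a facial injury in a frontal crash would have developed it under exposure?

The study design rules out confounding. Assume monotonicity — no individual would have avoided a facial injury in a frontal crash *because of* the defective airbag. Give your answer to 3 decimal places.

Let p₁ = 0.199, p₀ = 0.0862.
Under exogeneity and monotonicity, PS = (p₁ − p₀) / (1 − p₀).
PS = (0.199 − 0.0862) / (1 − 0.0862) = 0.1128 / 0.9138 ≈ 0.1234

PS ≈ 0.123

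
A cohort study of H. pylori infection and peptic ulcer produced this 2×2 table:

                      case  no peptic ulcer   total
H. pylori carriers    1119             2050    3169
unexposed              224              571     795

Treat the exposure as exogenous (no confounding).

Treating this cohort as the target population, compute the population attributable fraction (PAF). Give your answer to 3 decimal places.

PAF ≈ 0.168

p₁ = P(outcome | exposed) = 1119/3169 = 0.35311
p₀ = P(outcome | unexposed) = 224/795 = 0.28176
Exposure prevalence π = 3169/3964 = 0.79945; overall risk P(Y=1) = 0.3388.
Under exogeneity, PAF = [P(Y=1) − p₀]/P(Y=1).
PAF = (0.3388 − 0.28176) / 0.3388 ≈ 0.1684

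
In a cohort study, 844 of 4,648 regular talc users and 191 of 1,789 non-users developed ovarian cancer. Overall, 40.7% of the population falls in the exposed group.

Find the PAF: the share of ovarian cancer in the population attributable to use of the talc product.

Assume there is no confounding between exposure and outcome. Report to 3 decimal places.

PAF ≈ 0.222

p₁ = P(outcome | exposed) = 844/4648 = 0.18158
p₀ = P(outcome | unexposed) = 191/1789 = 0.10676
Overall risk P(Y=1) = π·p₁ + (1−π)·p₀ = 0.407×0.18158 + 0.593×0.10676 = 0.13722.
Under exogeneity, PAF = [P(Y=1) − p₀] / P(Y=1).
PAF = (0.13722 − 0.10676) / 0.13722 ≈ 0.2219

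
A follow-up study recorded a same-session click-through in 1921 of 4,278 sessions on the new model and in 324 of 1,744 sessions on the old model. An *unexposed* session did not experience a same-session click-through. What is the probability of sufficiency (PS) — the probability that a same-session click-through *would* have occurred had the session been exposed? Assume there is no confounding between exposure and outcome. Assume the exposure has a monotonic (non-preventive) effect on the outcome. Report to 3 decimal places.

p₁ = P(outcome | exposed) = 1921/4278 = 0.44904
p₀ = P(outcome | unexposed) = 324/1744 = 0.18578
Under exogeneity and monotonicity, PS = (p₁ − p₀) / (1 − p₀).
PS = (0.44904 − 0.18578) / (1 − 0.18578) = 0.26326 / 0.81422 ≈ 0.3233

PS ≈ 0.323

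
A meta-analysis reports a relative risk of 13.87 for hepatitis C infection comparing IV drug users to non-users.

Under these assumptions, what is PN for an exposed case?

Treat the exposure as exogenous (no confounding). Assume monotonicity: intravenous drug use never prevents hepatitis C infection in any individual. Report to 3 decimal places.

PN ≈ 0.928

Under exogeneity and monotonicity, PN = (RR − 1) / RR = 1 − 1/RR.
PN = (13.87 − 1) / 13.87 = 12.87 / 13.87 ≈ 0.9279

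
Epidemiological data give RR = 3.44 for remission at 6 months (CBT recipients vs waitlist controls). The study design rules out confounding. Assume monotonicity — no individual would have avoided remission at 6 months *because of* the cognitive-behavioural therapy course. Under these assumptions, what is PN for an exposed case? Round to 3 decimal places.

PN ≈ 0.709

Under exogeneity and monotonicity, PN = (RR − 1) / RR = 1 − 1/RR.
PN = (3.44 − 1) / 3.44 = 2.44 / 3.44 ≈ 0.7093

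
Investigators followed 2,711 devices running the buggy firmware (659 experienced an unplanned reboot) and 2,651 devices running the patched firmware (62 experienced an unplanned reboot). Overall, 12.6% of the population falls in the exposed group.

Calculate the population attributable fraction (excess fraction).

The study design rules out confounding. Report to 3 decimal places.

PAF ≈ 0.542

p₁ = P(outcome | exposed) = 659/2711 = 0.24308
p₀ = P(outcome | unexposed) = 62/2651 = 0.023387
Overall risk P(Y=1) = π·p₁ + (1−π)·p₀ = 0.126×0.24308 + 0.874×0.023387 = 0.051069.
Under exogeneity, PAF = [P(Y=1) − p₀] / P(Y=1).
PAF = (0.051069 − 0.023387) / 0.051069 ≈ 0.5420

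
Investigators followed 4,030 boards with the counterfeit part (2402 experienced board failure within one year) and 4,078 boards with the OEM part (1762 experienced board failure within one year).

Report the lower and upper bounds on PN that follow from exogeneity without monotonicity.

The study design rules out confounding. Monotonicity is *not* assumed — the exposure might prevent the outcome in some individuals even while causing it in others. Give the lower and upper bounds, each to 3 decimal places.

0.275 ≤ PN ≤ 0.953

p₁ = P(outcome | exposed) = 2402/4030 = 0.59603
p₀ = P(outcome | unexposed) = 1762/4078 = 0.43207
Under exogeneity alone the bounds on PN are max{0,(p₁−p₀)/p₁} ≤ PN ≤ min{1,(1−p₀)/p₁}.
  lower = (p₁ − p₀)/p₁ = 0.16396 / 0.59603 ≈ 0.2751
  upper = min{1, (1 − p₀)/p₁} = 0.56793 / 0.59603 ≈ 0.9528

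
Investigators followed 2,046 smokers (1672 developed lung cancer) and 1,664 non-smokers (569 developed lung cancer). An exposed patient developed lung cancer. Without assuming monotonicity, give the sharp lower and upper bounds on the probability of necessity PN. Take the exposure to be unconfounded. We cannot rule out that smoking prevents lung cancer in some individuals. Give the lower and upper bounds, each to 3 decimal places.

p₁ = P(outcome | exposed) = 1672/2046 = 0.8172
p₀ = P(outcome | unexposed) = 569/1664 = 0.34195
Under exogeneity alone the bounds on PN are max{0,(p₁−p₀)/p₁} ≤ PN ≤ min{1,(1−p₀)/p₁}.
  lower = (p₁ − p₀)/p₁ = 0.47526 / 0.8172 ≈ 0.5816
  upper = min{1, (1 − p₀)/p₁} = 0.65805 / 0.8172 ≈ 0.8052

0.582 ≤ PN ≤ 0.805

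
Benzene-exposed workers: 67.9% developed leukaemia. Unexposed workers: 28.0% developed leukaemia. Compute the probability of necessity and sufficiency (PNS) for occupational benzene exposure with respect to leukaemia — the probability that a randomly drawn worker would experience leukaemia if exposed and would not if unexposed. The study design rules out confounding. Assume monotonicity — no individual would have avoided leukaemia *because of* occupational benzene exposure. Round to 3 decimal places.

PNS ≈ 0.399

p₁ = 0.679, p₀ = 0.28.
Under exogeneity and monotonicity, PNS = p₁ − p₀.
PNS = 0.679 − 0.28 = 0.399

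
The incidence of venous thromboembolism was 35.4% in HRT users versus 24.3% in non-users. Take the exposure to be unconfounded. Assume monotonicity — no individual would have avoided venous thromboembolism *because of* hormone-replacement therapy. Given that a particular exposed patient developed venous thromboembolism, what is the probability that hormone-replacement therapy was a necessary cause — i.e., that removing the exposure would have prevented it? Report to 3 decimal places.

p₁ = 0.354, p₀ = 0.243.
Under exogeneity and monotonicity, PN = (p₁ − p₀) / p₁.
PN = (0.354 − 0.243) / 0.354 = 0.111 / 0.354 ≈ 0.3136

PN ≈ 0.314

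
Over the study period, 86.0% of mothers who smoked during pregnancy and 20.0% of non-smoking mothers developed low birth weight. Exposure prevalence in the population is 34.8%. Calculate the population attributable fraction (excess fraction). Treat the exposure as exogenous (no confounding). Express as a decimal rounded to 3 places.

PAF ≈ 0.535

p₁ = 0.86, p₀ = 0.2.
Overall risk P(Y=1) = π·p₁ + (1−π)·p₀ = 0.348×0.86 + 0.652×0.2 = 0.42968.
Under exogeneity, PAF = [P(Y=1) − p₀] / P(Y=1).
PAF = (0.42968 − 0.2) / 0.42968 ≈ 0.5345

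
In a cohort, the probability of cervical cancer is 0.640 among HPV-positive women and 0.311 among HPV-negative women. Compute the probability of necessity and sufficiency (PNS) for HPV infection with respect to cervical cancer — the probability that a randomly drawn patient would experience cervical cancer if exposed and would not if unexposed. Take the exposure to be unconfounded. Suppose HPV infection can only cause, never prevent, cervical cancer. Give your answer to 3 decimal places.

PNS ≈ 0.329

Let p₁ = 0.64, p₀ = 0.311.
Under exogeneity and monotonicity, PNS = p₁ − p₀.
PNS = 0.64 − 0.311 = 0.329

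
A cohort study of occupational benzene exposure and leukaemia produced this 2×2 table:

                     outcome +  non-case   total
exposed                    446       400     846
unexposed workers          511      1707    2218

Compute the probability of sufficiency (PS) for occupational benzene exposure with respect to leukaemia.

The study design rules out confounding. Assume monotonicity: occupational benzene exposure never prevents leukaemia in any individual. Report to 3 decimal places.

PS ≈ 0.386

p₁ = P(outcome | exposed) = 446/846 = 0.52719
p₀ = P(outcome | unexposed) = 511/2218 = 0.23039
Under exogeneity and monotonicity, PS = (p₁ − p₀)/(1 − p₀).
PS = (0.52719 − 0.23039) / 0.76961 ≈ 0.3856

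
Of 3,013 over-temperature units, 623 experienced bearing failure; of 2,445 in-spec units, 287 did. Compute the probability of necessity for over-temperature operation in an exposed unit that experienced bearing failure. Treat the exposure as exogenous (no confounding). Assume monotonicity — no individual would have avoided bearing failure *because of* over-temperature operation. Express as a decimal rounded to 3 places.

p₁ = P(outcome | exposed) = 623/3013 = 0.20677
p₀ = P(outcome | unexposed) = 287/2445 = 0.11738
Under exogeneity and monotonicity, PN = (p₁ − p₀) / p₁.
PN = (0.20677 − 0.11738) / 0.20677 = 0.089388 / 0.20677 ≈ 0.4323

PN ≈ 0.432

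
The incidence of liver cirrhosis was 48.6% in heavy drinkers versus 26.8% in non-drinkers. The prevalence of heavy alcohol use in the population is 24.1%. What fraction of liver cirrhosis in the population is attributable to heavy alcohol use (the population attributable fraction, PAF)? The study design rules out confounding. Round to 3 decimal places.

p₁ = 0.486, p₀ = 0.268.
Overall risk P(Y=1) = π·p₁ + (1−π)·p₀ = 0.241×0.486 + 0.759×0.268 = 0.32054.
Under exogeneity, PAF = [P(Y=1) − p₀] / P(Y=1).
PAF = (0.32054 − 0.268) / 0.32054 ≈ 0.1639

PAF ≈ 0.164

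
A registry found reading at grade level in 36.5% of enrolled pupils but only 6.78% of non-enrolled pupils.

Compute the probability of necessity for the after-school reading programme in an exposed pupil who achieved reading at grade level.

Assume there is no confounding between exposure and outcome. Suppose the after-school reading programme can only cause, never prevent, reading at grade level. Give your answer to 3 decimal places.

PN ≈ 0.814

p₁ = 0.365, p₀ = 0.0678.
Under exogeneity and monotonicity, PN = (p₁ − p₀) / p₁.
PN = (0.365 − 0.0678) / 0.365 = 0.2972 / 0.365 ≈ 0.8142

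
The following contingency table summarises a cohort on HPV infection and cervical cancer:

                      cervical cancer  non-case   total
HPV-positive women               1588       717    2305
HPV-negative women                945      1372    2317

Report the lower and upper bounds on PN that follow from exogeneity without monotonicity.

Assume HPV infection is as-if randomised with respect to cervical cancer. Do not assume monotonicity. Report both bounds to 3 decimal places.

p₁ = P(outcome | exposed) = 1588/2305 = 0.68894
p₀ = P(outcome | unexposed) = 945/2317 = 0.40785
Under exogeneity alone the bounds on PN are max{0,(p₁−p₀)/p₁} ≤ PN ≤ min{1,(1−p₀)/p₁}.
  lower = (p₁ − p₀)/p₁ = 0.28108 / 0.68894 ≈ 0.4080
  upper = min{1, (1 − p₀)/p₁} = 0.59215 / 0.68894 ≈ 0.8595

0.408 ≤ PN ≤ 0.860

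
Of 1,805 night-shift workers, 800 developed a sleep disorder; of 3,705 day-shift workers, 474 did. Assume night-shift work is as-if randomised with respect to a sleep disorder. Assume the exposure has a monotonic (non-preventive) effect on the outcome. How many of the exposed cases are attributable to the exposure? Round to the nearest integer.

about 569 cases

p₁ = P(outcome | exposed) = 800/1805 = 0.44321
p₀ = P(outcome | unexposed) = 474/3705 = 0.12794
PN = (p₁ − p₀)/p₁ = (0.44321 − 0.12794) / 0.44321 ≈ 0.71135.
Attributable cases ≈ PN × (exposed cases) = 0.71135 × 800 ≈ 569.08.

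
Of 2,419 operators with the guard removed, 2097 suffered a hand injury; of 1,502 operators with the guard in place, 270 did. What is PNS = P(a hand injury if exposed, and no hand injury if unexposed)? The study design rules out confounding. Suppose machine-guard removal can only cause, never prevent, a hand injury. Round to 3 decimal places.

p₁ = P(outcome | exposed) = 2097/2419 = 0.86689
p₀ = P(outcome | unexposed) = 270/1502 = 0.17976
Under exogeneity and monotonicity, PNS = p₁ − p₀.
PNS = 0.86689 − 0.17976 = 0.68713

PNS ≈ 0.687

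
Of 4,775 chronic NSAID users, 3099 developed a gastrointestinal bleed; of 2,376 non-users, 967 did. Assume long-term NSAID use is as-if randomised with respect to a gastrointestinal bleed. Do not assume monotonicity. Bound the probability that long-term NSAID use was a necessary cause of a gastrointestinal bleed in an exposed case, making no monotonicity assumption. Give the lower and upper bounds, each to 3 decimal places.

0.373 ≤ PN ≤ 0.914

p₁ = P(outcome | exposed) = 3099/4775 = 0.64901
p₀ = P(outcome | unexposed) = 967/2376 = 0.40699
Under exogeneity alone the bounds on PN are max{0,(p₁−p₀)/p₁} ≤ PN ≤ min{1,(1−p₀)/p₁}.
  lower = (p₁ − p₀)/p₁ = 0.24202 / 0.64901 ≈ 0.3729
  upper = min{1, (1 − p₀)/p₁} = 0.59301 / 0.64901 ≈ 0.9137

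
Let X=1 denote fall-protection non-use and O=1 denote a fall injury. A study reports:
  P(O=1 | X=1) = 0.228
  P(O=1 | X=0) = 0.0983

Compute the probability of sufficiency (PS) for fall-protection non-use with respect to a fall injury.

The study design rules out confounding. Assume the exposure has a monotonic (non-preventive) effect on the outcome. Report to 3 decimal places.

Let p₁ = 0.228, p₀ = 0.0983.
Under exogeneity and monotonicity, PS = (p₁ − p₀) / (1 − p₀).
PS = (0.228 − 0.0983) / (1 − 0.0983) = 0.1297 / 0.9017 ≈ 0.1438

PS ≈ 0.144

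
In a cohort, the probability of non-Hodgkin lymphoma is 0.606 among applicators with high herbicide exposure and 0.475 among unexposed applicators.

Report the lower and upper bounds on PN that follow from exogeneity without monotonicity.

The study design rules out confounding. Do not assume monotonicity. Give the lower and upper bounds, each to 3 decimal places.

Let p₁ = 0.606, p₀ = 0.475.
Under exogeneity alone the bounds on PN are max{0,(p₁−p₀)/p₁} ≤ PN ≤ min{1,(1−p₀)/p₁}.
  lower = (p₁ − p₀)/p₁ = 0.131 / 0.606 ≈ 0.2162
  upper = min{1, (1 − p₀)/p₁} = 0.525 / 0.606 ≈ 0.8663

0.216 ≤ PN ≤ 0.866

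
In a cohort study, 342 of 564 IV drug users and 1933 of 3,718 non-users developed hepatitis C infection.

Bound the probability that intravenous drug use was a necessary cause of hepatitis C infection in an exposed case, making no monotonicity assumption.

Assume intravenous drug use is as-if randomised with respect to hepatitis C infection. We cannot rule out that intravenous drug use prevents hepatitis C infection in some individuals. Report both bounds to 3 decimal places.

p₁ = P(outcome | exposed) = 342/564 = 0.60638
p₀ = P(outcome | unexposed) = 1933/3718 = 0.5199
Under exogeneity alone the bounds on PN are max{0,(p₁−p₀)/p₁} ≤ PN ≤ min{1,(1−p₀)/p₁}.
  lower = (p₁ − p₀)/p₁ = 0.08648 / 0.60638 ≈ 0.1426
  upper = min{1, (1 − p₀)/p₁} = 0.4801 / 0.60638 ≈ 0.7917

0.143 ≤ PN ≤ 0.792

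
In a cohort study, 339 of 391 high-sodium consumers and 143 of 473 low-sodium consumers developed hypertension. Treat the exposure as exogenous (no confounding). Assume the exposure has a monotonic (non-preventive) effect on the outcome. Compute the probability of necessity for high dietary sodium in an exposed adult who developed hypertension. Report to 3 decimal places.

p₁ = P(outcome | exposed) = 339/391 = 0.86701
p₀ = P(outcome | unexposed) = 143/473 = 0.30233
Under exogeneity and monotonicity, PN = (p₁ − p₀) / p₁.
PN = (0.86701 − 0.30233) / 0.86701 = 0.56468 / 0.86701 ≈ 0.6513

PN ≈ 0.651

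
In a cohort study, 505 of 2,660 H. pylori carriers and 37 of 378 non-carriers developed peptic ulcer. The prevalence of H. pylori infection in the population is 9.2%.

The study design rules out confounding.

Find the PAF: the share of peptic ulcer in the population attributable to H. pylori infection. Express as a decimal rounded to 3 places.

p₁ = P(outcome | exposed) = 505/2660 = 0.18985
p₀ = P(outcome | unexposed) = 37/378 = 0.097884
Overall risk P(Y=1) = π·p₁ + (1−π)·p₀ = 0.092×0.18985 + 0.908×0.097884 = 0.10634.
Under exogeneity, PAF = [P(Y=1) − p₀] / P(Y=1).
PAF = (0.10634 − 0.097884) / 0.10634 ≈ 0.0796

PAF ≈ 0.080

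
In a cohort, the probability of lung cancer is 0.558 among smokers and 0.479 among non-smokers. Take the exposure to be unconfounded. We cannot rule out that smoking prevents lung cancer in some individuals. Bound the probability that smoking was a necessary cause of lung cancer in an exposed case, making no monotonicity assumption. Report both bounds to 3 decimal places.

0.142 ≤ PN ≤ 0.934

Let p₁ = 0.558, p₀ = 0.479.
Under exogeneity alone the bounds on PN are max{0,(p₁−p₀)/p₁} ≤ PN ≤ min{1,(1−p₀)/p₁}.
  lower = (p₁ − p₀)/p₁ = 0.079 / 0.558 ≈ 0.1416
  upper = min{1, (1 − p₀)/p₁} = 0.521 / 0.558 ≈ 0.9337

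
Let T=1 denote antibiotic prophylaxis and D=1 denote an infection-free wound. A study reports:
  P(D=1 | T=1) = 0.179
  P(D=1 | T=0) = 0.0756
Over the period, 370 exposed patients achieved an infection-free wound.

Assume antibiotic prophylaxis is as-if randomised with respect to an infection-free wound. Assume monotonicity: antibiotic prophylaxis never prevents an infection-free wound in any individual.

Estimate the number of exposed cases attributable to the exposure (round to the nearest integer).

Let p₁ = 0.179, p₀ = 0.0756.
PN = (p₁ − p₀)/p₁ = (0.179 − 0.0756) / 0.179 ≈ 0.57765.
Attributable cases ≈ PN × (exposed cases) = 0.57765 × 370 ≈ 213.73.

about 214 cases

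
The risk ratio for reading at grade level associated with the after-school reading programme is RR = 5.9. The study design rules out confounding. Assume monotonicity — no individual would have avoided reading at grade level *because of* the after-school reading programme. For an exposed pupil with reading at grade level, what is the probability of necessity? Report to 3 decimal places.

PN ≈ 0.831

Under exogeneity and monotonicity, PN = (RR − 1) / RR = 1 − 1/RR.
PN = (5.9 − 1) / 5.9 = 4.9 / 5.9 ≈ 0.8305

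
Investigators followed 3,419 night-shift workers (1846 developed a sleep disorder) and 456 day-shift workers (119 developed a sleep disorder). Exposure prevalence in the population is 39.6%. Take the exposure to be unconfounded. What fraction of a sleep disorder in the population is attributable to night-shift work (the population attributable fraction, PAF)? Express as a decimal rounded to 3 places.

p₁ = P(outcome | exposed) = 1846/3419 = 0.53992
p₀ = P(outcome | unexposed) = 119/456 = 0.26096
Overall risk P(Y=1) = π·p₁ + (1−π)·p₀ = 0.396×0.53992 + 0.604×0.26096 = 0.37143.
Under exogeneity, PAF = [P(Y=1) − p₀] / P(Y=1).
PAF = (0.37143 − 0.26096) / 0.37143 ≈ 0.2974

PAF ≈ 0.297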